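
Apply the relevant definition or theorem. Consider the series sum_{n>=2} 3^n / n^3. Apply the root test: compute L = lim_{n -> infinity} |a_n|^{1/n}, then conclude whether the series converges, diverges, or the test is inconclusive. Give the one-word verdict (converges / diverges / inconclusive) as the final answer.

Let a_n denote the general term. Form |a_n|^(1/n) and simplify:
|a_n|^(1/n) = 3/n^(3/n)
Take the limit as n -> infinity: L = 3.
Since L = 3 > 1, the root test implies divergence.

diverges


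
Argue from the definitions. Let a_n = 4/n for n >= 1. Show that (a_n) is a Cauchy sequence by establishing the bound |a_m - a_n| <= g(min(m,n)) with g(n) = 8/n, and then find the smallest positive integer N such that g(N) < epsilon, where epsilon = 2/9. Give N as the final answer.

For any m, n >= 1, by the triangle inequality:
|a_m - a_n| = |4/m - 4/n| <= 4*1/m + 4*1/n <= 8/min(m,n).
So g(n) = 8/n bounds the Cauchy difference. Since g(n) -> 0, (a_n) is Cauchy.
Now solve g(N) < 2/9: 8/N < 2/9 <=> N > 8 / (2/9) = 36.
The smallest integer strictly greater than 36 is N = 37.
Check: g(37) = 8/37 = 8/37 < 2/9; g(36) = 2/9 >= 2/9. So N = 37.

37


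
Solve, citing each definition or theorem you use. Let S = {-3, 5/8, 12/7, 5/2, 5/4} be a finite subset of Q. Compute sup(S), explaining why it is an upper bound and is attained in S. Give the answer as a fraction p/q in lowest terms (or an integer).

S is finite, so sup(S) = max(S).
Sorted decreasing:
5/2, 12/7, 5/4, 5/8, -3
The extremum is 5/2.
For every x in S, x <= 5/2. And 5/2 is in S, so it is attained.
Therefore sup(S) = 5/2.

5/2


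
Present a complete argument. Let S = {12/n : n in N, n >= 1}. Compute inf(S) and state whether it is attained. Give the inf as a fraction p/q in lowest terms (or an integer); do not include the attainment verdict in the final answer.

Analysis:
- Values: 12, 6, 4, 3, ... strictly decreasing.
- The maximum is 12 (n=1); sup = 12 (attained).
- The set is bounded below by 0; 12/n -> 0 so 0 is the greatest lower bound.
- 0 is not in the set, so inf = 0 is not attained.
Conclusion: inf(S) = 0, not attained in S.

0


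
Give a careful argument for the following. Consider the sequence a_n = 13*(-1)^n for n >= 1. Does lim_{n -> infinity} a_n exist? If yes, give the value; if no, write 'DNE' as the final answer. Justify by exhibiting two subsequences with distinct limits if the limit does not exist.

Examine the behaviour of a_n along subsequences.
Even-n subsequence a_{2k} = 13 -> 13. Odd-n subsequence a_{2k+1} = -13 -> -13.
Since these two subsequential limits are 13 and -13, distinct, the full sequence cannot converge (a convergent sequence has all subsequences tending to the same limit). So lim a_n does not exist.

DNE


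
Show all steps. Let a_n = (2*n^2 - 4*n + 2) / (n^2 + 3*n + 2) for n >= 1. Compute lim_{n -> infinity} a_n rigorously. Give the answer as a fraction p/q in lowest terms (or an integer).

Divide numerator and denominator by n^2, the highest power:
numerator / n^2 = 2 - 4/n + 2/n^2
denominator / n^2 = 1 + 3/n + 2/n^2
As n -> infinity, all terms of the form c/n^k (k >= 1) tend to 0.
So numerator / n^2 -> 2 and denominator / n^2 -> 1.
Therefore lim a_n = 2.

2


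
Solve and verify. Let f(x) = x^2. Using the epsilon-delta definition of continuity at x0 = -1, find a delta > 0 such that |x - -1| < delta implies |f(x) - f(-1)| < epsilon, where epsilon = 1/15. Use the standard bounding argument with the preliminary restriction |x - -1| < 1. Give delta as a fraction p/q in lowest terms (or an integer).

Factor: |x^2 - (-1)^2| = |x - -1| * |x + -1|.
Impose |x - -1| < 1 first. Then |x + -1| = |(x - -1) + 2*(-1)| <= |x - -1| + 2*|-1| < 1 + 2 = 3.
So |x^2 - (-1)^2| < delta * 3.
We need delta * 3 <= 1/15, i.e. delta <= 1/15/3 = 1/45.
Since 1/45 < 1, this is tighter than 1; take delta = 1/45.
So delta = 1/45 works.

1/45


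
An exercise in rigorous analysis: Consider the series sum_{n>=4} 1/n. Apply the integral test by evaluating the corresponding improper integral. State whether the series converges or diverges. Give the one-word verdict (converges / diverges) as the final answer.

Let f(x) = 1/x. Then f is positive, continuous, and decreasing on [4, infinity), so the integral test applies.
Compute the improper integral int_{4}^infinity f(x) dx:
  antiderivative F(x) = log(x).
  As x -> infinity, log(x) -> infinity.
  So int = infinity - log(4) = infinity. By the integral test, the series diverges.

diverges


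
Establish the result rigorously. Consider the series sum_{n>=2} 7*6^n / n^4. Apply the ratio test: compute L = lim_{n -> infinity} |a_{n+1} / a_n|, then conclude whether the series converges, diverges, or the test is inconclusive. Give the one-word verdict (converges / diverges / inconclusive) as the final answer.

Let a_n denote the general term. Form the ratio a_{n+1}/a_n and simplify:
a_{n+1}/a_n = 6*n^4/(n + 1)^4
Take the limit as n -> infinity: L = 6.
Since L = 6 > 1 (or L = infinity), the ratio test implies the series diverges.

diverges


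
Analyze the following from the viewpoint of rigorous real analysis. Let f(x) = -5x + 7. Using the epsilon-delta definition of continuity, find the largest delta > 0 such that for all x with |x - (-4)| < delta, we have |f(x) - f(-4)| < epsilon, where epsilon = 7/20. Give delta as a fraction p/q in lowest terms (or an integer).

We compute f(-4) = -5*(-4) + 7 = 27.
|f(x) - f(-4)| = |-5x + 7 - (27)| = |-5(x - (-4))| = 5|x - (-4)|.
We need 5|x - (-4)| < 7/20, i.e. |x - (-4)| < 7/20 / 5 = 7/100.
So any delta <= 7/100 works. Conversely, if delta > 7/100, then x = -4 + 7/100 satisfies |x - (-4)| = 7/100 < delta but |f(x) - f(-4)| = 5 * 7/100 = 7/20, which is not < 7/20; so no larger delta works.
Hence the largest such delta is 7/100.

7/100


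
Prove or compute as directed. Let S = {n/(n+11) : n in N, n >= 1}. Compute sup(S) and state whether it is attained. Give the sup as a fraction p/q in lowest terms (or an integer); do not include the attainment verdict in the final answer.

Analysis:
- Values: 1/12, 2/13, 3/14, 4/15, ... strictly increasing.
- Minimum is 1/12 (n=1); inf = 1/12 (attained).
- n/(n+11) = 1 - 11/(n+11) -> 1 from below as n -> infinity, and never equals 1.
- So sup = 1 (not attained).
Conclusion: sup(S) = 1, not attained in S.

1


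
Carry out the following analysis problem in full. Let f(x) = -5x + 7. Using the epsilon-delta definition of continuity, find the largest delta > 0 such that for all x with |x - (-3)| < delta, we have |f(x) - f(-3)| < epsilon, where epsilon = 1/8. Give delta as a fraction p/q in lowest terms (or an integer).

We compute f(-3) = -5*(-3) + 7 = 22.
|f(x) - f(-3)| = |-5x + 7 - (22)| = |-5(x - (-3))| = 5|x - (-3)|.
We need 5|x - (-3)| < 1/8, i.e. |x - (-3)| < 1/8 / 5 = 1/40.
So any delta <= 1/40 works. Conversely, if delta > 1/40, then x = -3 + 1/40 satisfies |x - (-3)| = 1/40 < delta but |f(x) - f(-3)| = 5 * 1/40 = 1/8, which is not < 1/8; so no larger delta works.
Hence the largest such delta is 1/40.

1/40


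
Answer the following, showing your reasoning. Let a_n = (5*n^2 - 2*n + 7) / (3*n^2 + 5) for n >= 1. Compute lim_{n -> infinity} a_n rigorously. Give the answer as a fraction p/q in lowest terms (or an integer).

Divide numerator and denominator by n^2, the highest power:
numerator / n^2 = 5 - 2/n + 7/n^2
denominator / n^2 = 3 + 5/n^2
As n -> infinity, all terms of the form c/n^k (k >= 1) tend to 0.
So numerator / n^2 -> 5 and denominator / n^2 -> 3.
Therefore lim a_n = 5/3.

5/3


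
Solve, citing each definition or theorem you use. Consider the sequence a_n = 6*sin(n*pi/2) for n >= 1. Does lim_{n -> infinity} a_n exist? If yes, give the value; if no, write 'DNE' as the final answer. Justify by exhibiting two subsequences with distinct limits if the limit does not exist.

Examine the behaviour of a_n along subsequences.
a_{4k+1} = 6*sin(pi/2 + 2k*pi) = 6 -> 6. a_{4k+3} = 6*sin(3pi/2 + 2k*pi) = -6 -> -6.
Since these two subsequential limits are 6 and -6, distinct, the full sequence cannot converge (a convergent sequence has all subsequences tending to the same limit). So lim a_n does not exist.

DNE


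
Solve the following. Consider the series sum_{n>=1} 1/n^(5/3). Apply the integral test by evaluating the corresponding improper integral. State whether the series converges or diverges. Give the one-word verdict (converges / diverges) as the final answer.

Let f(x) = x^(-5/3). Then f is positive, continuous, and decreasing on [1, infinity), so the integral test applies.
Compute the improper integral int_{1}^infinity f(x) dx:
  antiderivative F(x) = -3/(2*x^(2/3)).
  As x -> infinity, F(x) -> 0 (since p = 5/3 > 1).
  So int = F(infinity) - F(1) = 0 - (-3/2) = 3/2.
  Finite, so by the integral test, the series converges.

converges


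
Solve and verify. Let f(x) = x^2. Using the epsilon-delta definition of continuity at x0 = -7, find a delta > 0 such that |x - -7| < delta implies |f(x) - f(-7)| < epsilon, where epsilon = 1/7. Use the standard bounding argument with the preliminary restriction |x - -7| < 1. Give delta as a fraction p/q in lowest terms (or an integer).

Factor: |x^2 - (-7)^2| = |x - -7| * |x + -7|.
Impose |x - -7| < 1 first. Then |x + -7| = |(x - -7) + 2*(-7)| <= |x - -7| + 2*|-7| < 1 + 14 = 15.
So |x^2 - (-7)^2| < delta * 15.
We need delta * 15 <= 1/7, i.e. delta <= 1/7/15 = 1/105.
Since 1/105 < 1, this is tighter than 1; take delta = 1/105.
So delta = 1/105 works.

1/105


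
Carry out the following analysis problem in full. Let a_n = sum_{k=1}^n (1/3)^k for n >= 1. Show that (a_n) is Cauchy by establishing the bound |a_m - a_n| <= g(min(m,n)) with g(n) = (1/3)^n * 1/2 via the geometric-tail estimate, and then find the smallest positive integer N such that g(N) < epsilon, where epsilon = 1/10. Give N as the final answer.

For m > n >= 1: |a_m - a_n| = sum_{k=n+1}^m (1/3)^k < sum_{k=n+1}^infinity (1/3)^k = (1/3)^(n+1) / (1 - 1/3) = (1/3)^n * (1/3) * (3/2) = (1/3)^n * 1/2.
So g(n) = (1/3)^n / 2. Since g(n) -> 0, (a_n) is Cauchy.
Now solve g(N) < 1/10: (1/3)^N / 2 < 1/10 <=> 3^N > 1 / (2 * 1/10) = 5.
Check powers of 3: 3^1 = 3 <= 5, 3^2 = 9 > 5.
So the smallest such N is 2. Check: g(2) = 1/(2 * 9) = 1/18 < 1/10.

2


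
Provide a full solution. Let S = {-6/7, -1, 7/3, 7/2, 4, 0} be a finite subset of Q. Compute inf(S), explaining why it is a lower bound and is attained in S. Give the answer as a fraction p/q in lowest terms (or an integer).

S is finite, so inf(S) = min(S).
Sorted increasing:
-1, -6/7, 0, 7/3, 7/2, 4
The extremum is -1.
For every x in S, x >= -1. And -1 is in S, so it is attained.
Therefore inf(S) = -1.

-1


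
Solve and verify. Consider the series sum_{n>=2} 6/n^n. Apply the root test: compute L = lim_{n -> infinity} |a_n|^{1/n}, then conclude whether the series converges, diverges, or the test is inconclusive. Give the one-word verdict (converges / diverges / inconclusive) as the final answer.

Let a_n denote the general term. Form |a_n|^(1/n) and simplify:
|a_n|^(1/n) = 6^(1/n)/n
Take the limit as n -> infinity: L = 0.
Since L = 0 < 1, the root test implies convergence.

converges


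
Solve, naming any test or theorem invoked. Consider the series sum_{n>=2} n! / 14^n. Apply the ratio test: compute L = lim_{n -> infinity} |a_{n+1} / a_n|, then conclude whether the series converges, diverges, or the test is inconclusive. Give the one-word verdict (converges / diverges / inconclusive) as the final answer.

Let a_n denote the general term. Form the ratio a_{n+1}/a_n and simplify:
a_{n+1}/a_n = n/14 + 1/14
Take the limit as n -> infinity: L = infinity.
Since L = infinity > 1 (or L = infinity), the ratio test implies the series diverges.

diverges


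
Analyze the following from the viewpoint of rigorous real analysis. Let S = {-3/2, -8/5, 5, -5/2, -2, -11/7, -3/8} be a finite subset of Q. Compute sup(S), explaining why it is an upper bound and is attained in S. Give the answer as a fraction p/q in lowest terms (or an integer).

S is finite, so sup(S) = max(S).
Sorted decreasing:
5, -3/8, -3/2, -11/7, -8/5, -2, -5/2
The extremum is 5.
For every x in S, x <= 5. And 5 is in S, so it is attained.
Therefore sup(S) = 5.

5


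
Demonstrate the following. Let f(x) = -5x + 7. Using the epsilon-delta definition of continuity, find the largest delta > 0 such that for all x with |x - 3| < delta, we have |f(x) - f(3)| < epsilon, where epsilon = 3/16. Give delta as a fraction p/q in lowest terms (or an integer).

We compute f(3) = -5*(3) + 7 = -8.
|f(x) - f(3)| = |-5x + 7 - (-8)| = |-5(x - 3)| = 5|x - 3|.
We need 5|x - 3| < 3/16, i.e. |x - 3| < 3/16 / 5 = 3/80.
So any delta <= 3/80 works. Conversely, if delta > 3/80, then x = 3 + 3/80 satisfies |x - 3| = 3/80 < delta but |f(x) - f(3)| = 5 * 3/80 = 3/16, which is not < 3/16; so no larger delta works.
Hence the largest such delta is 3/80.

3/80


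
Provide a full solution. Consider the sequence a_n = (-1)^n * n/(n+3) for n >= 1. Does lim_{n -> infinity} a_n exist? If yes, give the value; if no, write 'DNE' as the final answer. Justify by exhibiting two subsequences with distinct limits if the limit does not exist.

Examine the behaviour of a_n along subsequences.
a_{2k} = 2k/(2k+3) -> 1. a_{2k+1} = -(2k+1)/(2k+4) -> -1.
Since these two subsequential limits are 1 and -1, distinct, the full sequence cannot converge (a convergent sequence has all subsequences tending to the same limit). So lim a_n does not exist.

DNE


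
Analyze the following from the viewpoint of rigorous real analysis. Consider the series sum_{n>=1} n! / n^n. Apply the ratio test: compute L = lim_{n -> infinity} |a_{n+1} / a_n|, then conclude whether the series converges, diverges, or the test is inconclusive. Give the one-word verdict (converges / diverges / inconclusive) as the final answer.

Let a_n denote the general term. Form the ratio a_{n+1}/a_n and simplify:
a_{n+1}/a_n = (n/(n + 1))^n
Take the limit as n -> infinity: L = exp(-1).
Since L = exp(-1) < 1, the ratio test implies the series converges.

converges


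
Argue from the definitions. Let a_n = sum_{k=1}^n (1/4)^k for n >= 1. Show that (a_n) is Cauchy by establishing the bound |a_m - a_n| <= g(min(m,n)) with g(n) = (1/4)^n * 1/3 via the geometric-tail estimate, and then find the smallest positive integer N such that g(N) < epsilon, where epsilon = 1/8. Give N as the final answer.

For m > n >= 1: |a_m - a_n| = sum_{k=n+1}^m (1/4)^k < sum_{k=n+1}^infinity (1/4)^k = (1/4)^(n+1) / (1 - 1/4) = (1/4)^n * (1/4) * (4/3) = (1/4)^n * 1/3.
So g(n) = (1/4)^n / 3. Since g(n) -> 0, (a_n) is Cauchy.
Now solve g(N) < 1/8: (1/4)^N / 3 < 1/8 <=> 4^N > 1 / (3 * 1/8) = 8/3.
Check powers of 4: 4^0 = 1 <= 8/3, 4^1 = 4 > 8/3.
So the smallest such N is 1. Check: g(1) = 1/(3 * 4) = 1/12 < 1/8.

1


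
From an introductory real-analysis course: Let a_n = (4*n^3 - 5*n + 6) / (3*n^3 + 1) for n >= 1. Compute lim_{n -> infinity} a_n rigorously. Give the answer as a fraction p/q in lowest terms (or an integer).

Divide numerator and denominator by n^3, the highest power:
numerator / n^3 = 4 - 5/n^2 + 6/n^3
denominator / n^3 = 3 + n^(-3)
As n -> infinity, all terms of the form c/n^k (k >= 1) tend to 0.
So numerator / n^3 -> 4 and denominator / n^3 -> 3.
Therefore lim a_n = 4/3.

4/3


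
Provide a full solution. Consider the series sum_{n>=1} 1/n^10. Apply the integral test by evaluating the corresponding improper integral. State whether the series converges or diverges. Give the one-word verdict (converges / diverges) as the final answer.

Let f(x) = x^(-10). Then f is positive, continuous, and decreasing on [1, infinity), so the integral test applies.
Compute the improper integral int_{1}^infinity f(x) dx:
  antiderivative F(x) = -1/(9*x^9).
  As x -> infinity, F(x) -> 0 (since p = 10 > 1).
  So int = F(infinity) - F(1) = 0 - (-1/9) = 1/9.
  Finite, so by the integral test, the series converges.

converges


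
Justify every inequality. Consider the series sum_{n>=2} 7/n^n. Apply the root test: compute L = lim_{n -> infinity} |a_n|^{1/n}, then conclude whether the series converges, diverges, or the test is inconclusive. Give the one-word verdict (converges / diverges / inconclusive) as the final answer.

Let a_n denote the general term. Form |a_n|^(1/n) and simplify:
|a_n|^(1/n) = 7^(1/n)/n
Take the limit as n -> infinity: L = 0.
Since L = 0 < 1, the root test implies convergence.

converges


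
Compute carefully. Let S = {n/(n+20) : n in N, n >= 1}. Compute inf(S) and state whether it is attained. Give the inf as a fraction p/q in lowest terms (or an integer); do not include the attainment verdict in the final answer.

Analysis:
- Values: 1/21, 1/11, 3/23, 1/6, ... strictly increasing.
- Minimum is 1/21 (n=1); inf = 1/21 (attained).
- n/(n+20) = 1 - 20/(n+20) -> 1 from below as n -> infinity, and never equals 1.
- So sup = 1 (not attained).
Conclusion: inf(S) = 1/21, attained in S.

1/21


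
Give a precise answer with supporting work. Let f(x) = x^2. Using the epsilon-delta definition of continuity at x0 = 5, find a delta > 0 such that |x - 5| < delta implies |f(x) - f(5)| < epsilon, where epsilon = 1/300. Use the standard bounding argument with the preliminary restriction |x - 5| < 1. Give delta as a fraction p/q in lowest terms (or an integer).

Factor: |x^2 - (5)^2| = |x - 5| * |x + 5|.
Impose |x - 5| < 1 first. Then |x + 5| = |(x - 5) + 2*(5)| <= |x - 5| + 2*|5| < 1 + 10 = 11.
So |x^2 - (5)^2| < delta * 11.
We need delta * 11 <= 1/300, i.e. delta <= 1/300/11 = 1/3300.
Since 1/3300 < 1, this is tighter than 1; take delta = 1/3300.
So delta = 1/3300 works.

1/3300


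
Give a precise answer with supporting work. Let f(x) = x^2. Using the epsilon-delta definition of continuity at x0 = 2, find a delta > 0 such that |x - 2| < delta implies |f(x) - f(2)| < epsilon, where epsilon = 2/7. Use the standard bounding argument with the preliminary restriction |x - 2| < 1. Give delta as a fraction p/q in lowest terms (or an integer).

Factor: |x^2 - (2)^2| = |x - 2| * |x + 2|.
Impose |x - 2| < 1 first. Then |x + 2| = |(x - 2) + 2*(2)| <= |x - 2| + 2*|2| < 1 + 4 = 5.
So |x^2 - (2)^2| < delta * 5.
We need delta * 5 <= 2/7, i.e. delta <= 2/7/5 = 2/35.
Since 2/35 < 1, this is tighter than 1; take delta = 2/35.
So delta = 2/35 works.

2/35


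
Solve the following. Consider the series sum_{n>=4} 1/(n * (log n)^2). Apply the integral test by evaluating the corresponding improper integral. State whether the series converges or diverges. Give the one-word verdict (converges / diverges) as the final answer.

Let f(x) = 1/(x*log(x)^2). Then f is positive, continuous, and decreasing on [4, infinity), so the integral test applies.
Compute the improper integral int_{4}^infinity f(x) dx:
  antiderivative F(x) = -1/log(x).
  F(x) -> 0 as x -> infinity.  int = 0 - F(4) = 1/log(4) < infinity. By the integral test, the series converges.

converges


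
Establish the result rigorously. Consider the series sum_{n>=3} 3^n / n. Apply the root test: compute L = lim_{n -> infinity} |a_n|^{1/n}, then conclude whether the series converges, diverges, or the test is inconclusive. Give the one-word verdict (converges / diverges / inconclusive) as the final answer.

Let a_n denote the general term. Form |a_n|^(1/n) and simplify:
|a_n|^(1/n) = 3/n^(1/n)
Take the limit as n -> infinity: L = 3.
Since L = 3 > 1, the root test implies divergence.

diverges


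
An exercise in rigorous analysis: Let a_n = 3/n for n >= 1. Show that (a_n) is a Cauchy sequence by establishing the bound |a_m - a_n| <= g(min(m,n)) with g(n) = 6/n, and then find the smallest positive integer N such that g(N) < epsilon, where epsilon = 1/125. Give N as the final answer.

For any m, n >= 1, by the triangle inequality:
|a_m - a_n| = |3/m - 3/n| <= 3*1/m + 3*1/n <= 6/min(m,n).
So g(n) = 6/n bounds the Cauchy difference. Since g(n) -> 0, (a_n) is Cauchy.
Now solve g(N) < 1/125: 6/N < 1/125 <=> N > 6 / (1/125) = 750.
The smallest integer strictly greater than 750 is N = 751.
Check: g(751) = 6/751 = 6/751 < 1/125; g(750) = 1/125 >= 1/125. So N = 751.

751


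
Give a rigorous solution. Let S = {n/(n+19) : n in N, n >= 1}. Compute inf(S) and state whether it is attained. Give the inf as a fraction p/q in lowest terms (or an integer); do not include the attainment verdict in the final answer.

Analysis:
- Values: 1/20, 2/21, 3/22, 4/23, ... strictly increasing.
- Minimum is 1/20 (n=1); inf = 1/20 (attained).
- n/(n+19) = 1 - 19/(n+19) -> 1 from below as n -> infinity, and never equals 1.
- So sup = 1 (not attained).
Conclusion: inf(S) = 1/20, attained in S.

1/20


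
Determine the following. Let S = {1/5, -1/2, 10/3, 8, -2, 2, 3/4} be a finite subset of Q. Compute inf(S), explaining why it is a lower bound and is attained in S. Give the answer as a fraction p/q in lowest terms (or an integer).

S is finite, so inf(S) = min(S).
Sorted increasing:
-2, -1/2, 1/5, 3/4, 2, 10/3, 8
The extremum is -2.
For every x in S, x >= -2. And -2 is in S, so it is attained.
Therefore inf(S) = -2.

-2


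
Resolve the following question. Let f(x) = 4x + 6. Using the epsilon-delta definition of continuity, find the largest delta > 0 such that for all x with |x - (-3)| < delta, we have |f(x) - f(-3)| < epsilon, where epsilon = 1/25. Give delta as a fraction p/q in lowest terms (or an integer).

We compute f(-3) = 4*(-3) + 6 = -6.
|f(x) - f(-3)| = |4x + 6 - (-6)| = |4(x - (-3))| = 4|x - (-3)|.
We need 4|x - (-3)| < 1/25, i.e. |x - (-3)| < 1/25 / 4 = 1/100.
So any delta <= 1/100 works. Conversely, if delta > 1/100, then x = -3 + 1/100 satisfies |x - (-3)| = 1/100 < delta but |f(x) - f(-3)| = 4 * 1/100 = 1/25, which is not < 1/25; so no larger delta works.
Hence the largest such delta is 1/100.

1/100


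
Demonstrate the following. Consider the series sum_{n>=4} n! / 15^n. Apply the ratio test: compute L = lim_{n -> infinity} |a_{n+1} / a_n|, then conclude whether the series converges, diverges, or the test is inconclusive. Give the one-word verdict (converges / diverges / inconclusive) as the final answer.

Let a_n denote the general term. Form the ratio a_{n+1}/a_n and simplify:
a_{n+1}/a_n = n/15 + 1/15
Take the limit as n -> infinity: L = infinity.
Since L = infinity > 1 (or L = infinity), the ratio test implies the series diverges.

diverges


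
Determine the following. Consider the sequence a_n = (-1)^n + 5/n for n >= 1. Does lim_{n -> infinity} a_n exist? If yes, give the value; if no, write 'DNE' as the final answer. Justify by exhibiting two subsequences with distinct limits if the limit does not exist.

Examine the behaviour of a_n along subsequences.
a_{2k} = 1 + 5/(2k) -> 1. a_{2k+1} = -1 + 5/(2k+1) -> -1.
Since these two subsequential limits are 1 and -1, distinct, the full sequence cannot converge (a convergent sequence has all subsequences tending to the same limit). So lim a_n does not exist.

DNE


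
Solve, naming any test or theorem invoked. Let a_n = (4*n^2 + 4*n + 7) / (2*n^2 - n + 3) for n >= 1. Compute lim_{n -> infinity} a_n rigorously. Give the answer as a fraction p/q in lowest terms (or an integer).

Divide numerator and denominator by n^2, the highest power:
numerator / n^2 = 4 + 4/n + 7/n^2
denominator / n^2 = 2 - 1/n + 3/n^2
As n -> infinity, all terms of the form c/n^k (k >= 1) tend to 0.
So numerator / n^2 -> 4 and denominator / n^2 -> 2.
Therefore lim a_n = 2.

2


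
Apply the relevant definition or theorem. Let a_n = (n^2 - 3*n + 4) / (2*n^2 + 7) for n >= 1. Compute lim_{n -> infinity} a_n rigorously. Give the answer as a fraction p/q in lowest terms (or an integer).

Divide numerator and denominator by n^2, the highest power:
numerator / n^2 = 1 - 3/n + 4/n^2
denominator / n^2 = 2 + 7/n^2
As n -> infinity, all terms of the form c/n^k (k >= 1) tend to 0.
So numerator / n^2 -> 1 and denominator / n^2 -> 2.
Therefore lim a_n = 1/2.

1/2


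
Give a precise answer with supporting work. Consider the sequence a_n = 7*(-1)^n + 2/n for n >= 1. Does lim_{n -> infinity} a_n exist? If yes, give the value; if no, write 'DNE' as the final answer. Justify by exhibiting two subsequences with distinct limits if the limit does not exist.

Examine the behaviour of a_n along subsequences.
a_{2k} = 7 + 2/(2k) -> 7. a_{2k+1} = -7 + 2/(2k+1) -> -7.
Since these two subsequential limits are 7 and -7, distinct, the full sequence cannot converge (a convergent sequence has all subsequences tending to the same limit). So lim a_n does not exist.

DNE


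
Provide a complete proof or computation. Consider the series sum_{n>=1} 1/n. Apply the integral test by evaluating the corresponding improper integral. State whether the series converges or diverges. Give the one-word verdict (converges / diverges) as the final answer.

Let f(x) = 1/x. Then f is positive, continuous, and decreasing on [1, infinity), so the integral test applies.
Compute the improper integral int_{1}^infinity f(x) dx:
  antiderivative F(x) = log(x).
  As x -> infinity, log(x) -> infinity.
  So int = infinity - log(1) = infinity. By the integral test, the series diverges.

diverges


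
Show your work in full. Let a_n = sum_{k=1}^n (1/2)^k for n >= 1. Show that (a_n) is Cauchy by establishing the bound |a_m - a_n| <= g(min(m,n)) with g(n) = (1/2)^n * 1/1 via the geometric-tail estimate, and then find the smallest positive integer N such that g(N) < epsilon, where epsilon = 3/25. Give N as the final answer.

For m > n >= 1: |a_m - a_n| = sum_{k=n+1}^m (1/2)^k < sum_{k=n+1}^infinity (1/2)^k = (1/2)^(n+1) / (1 - 1/2) = (1/2)^n * (1/2) * (2/1) = (1/2)^n * 1/1.
So g(n) = (1/2)^n / 1. Since g(n) -> 0, (a_n) is Cauchy.
Now solve g(N) < 3/25: (1/2)^N / 1 < 3/25 <=> 2^N > 1 / (1 * 3/25) = 25/3.
Check powers of 2: 2^3 = 8 <= 25/3, 2^4 = 16 > 25/3.
So the smallest such N is 4. Check: g(4) = 1/(1 * 16) = 1/16 < 3/25.

4


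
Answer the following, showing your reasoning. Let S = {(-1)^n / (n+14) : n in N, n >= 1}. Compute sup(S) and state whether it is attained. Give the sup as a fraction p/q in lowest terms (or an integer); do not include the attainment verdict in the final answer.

Analysis:
- Values: -1/15, 1/16, -1/17, 1/18, -1/19, ...
- Positive terms (even n): 1/(2+14), 1/(4+14), ... decreasing -> max = 1/16 (n=2).
- Negative terms (odd n): -1/(1+14), -1/(3+14), ... increasing -> min = -1/15 (n=1).
- So sup = 1/16 (attained at n=2); inf = -1/15 (attained at n=1).
Conclusion: sup(S) = 1/16, attained in S.

1/16


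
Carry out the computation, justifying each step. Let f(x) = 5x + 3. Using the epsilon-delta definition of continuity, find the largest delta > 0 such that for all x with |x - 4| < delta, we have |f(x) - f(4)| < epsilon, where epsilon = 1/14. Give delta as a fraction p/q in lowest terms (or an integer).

We compute f(4) = 5*(4) + 3 = 23.
|f(x) - f(4)| = |5x + 3 - (23)| = |5(x - 4)| = 5|x - 4|.
We need 5|x - 4| < 1/14, i.e. |x - 4| < 1/14 / 5 = 1/70.
So any delta <= 1/70 works. Conversely, if delta > 1/70, then x = 4 + 1/70 satisfies |x - 4| = 1/70 < delta but |f(x) - f(4)| = 5 * 1/70 = 1/14, which is not < 1/14; so no larger delta works.
Hence the largest such delta is 1/70.

1/70


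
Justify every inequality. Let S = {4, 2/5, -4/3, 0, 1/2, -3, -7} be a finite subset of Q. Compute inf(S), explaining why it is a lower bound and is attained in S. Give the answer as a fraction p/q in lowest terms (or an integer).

S is finite, so inf(S) = min(S).
Sorted increasing:
-7, -3, -4/3, 0, 2/5, 1/2, 4
The extremum is -7.
For every x in S, x >= -7. And -7 is in S, so it is attained.
Therefore inf(S) = -7.

-7


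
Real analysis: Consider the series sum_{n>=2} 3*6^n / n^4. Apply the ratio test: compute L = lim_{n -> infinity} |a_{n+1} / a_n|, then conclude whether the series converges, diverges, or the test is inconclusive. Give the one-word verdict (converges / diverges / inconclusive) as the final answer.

Let a_n denote the general term. Form the ratio a_{n+1}/a_n and simplify:
a_{n+1}/a_n = 6*n^4/(n + 1)^4
Take the limit as n -> infinity: L = 6.
Since L = 6 > 1 (or L = infinity), the ratio test implies the series diverges.

diverges


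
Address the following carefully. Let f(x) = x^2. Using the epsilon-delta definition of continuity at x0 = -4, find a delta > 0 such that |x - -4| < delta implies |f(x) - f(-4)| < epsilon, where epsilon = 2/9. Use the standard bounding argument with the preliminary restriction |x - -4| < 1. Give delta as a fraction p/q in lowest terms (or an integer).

Factor: |x^2 - (-4)^2| = |x - -4| * |x + -4|.
Impose |x - -4| < 1 first. Then |x + -4| = |(x - -4) + 2*(-4)| <= |x - -4| + 2*|-4| < 1 + 8 = 9.
So |x^2 - (-4)^2| < delta * 9.
We need delta * 9 <= 2/9, i.e. delta <= 2/9/9 = 2/81.
Since 2/81 < 1, this is tighter than 1; take delta = 2/81.
So delta = 2/81 works.

2/81


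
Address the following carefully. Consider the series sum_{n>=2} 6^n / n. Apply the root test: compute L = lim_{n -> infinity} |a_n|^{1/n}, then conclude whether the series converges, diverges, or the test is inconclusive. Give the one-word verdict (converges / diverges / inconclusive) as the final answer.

Let a_n denote the general term. Form |a_n|^(1/n) and simplify:
|a_n|^(1/n) = 6/n^(1/n)
Take the limit as n -> infinity: L = 6.
Since L = 6 > 1, the root test implies divergence.

diverges


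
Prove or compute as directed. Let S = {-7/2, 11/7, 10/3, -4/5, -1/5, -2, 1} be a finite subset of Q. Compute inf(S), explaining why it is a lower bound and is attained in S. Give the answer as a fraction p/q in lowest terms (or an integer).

S is finite, so inf(S) = min(S).
Sorted increasing:
-7/2, -2, -4/5, -1/5, 1, 11/7, 10/3
The extremum is -7/2.
For every x in S, x >= -7/2. And -7/2 is in S, so it is attained.
Therefore inf(S) = -7/2.

-7/2


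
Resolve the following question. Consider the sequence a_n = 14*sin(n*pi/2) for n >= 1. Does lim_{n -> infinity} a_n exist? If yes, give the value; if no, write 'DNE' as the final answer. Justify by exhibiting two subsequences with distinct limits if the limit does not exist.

Examine the behaviour of a_n along subsequences.
a_{4k+1} = 14*sin(pi/2 + 2k*pi) = 14 -> 14. a_{4k+3} = 14*sin(3pi/2 + 2k*pi) = -14 -> -14.
Since these two subsequential limits are 14 and -14, distinct, the full sequence cannot converge (a convergent sequence has all subsequences tending to the same limit). So lim a_n does not exist.

DNE


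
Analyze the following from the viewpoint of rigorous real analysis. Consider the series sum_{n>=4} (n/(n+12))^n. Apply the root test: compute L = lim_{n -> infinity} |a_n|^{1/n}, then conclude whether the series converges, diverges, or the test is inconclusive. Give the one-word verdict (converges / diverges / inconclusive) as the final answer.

Let a_n denote the general term. Form |a_n|^(1/n) and simplify:
|a_n|^(1/n) = n/(n + 12)
Take the limit as n -> infinity: L = 1.
Since L = 1, the root test is inconclusive. (In fact a_n = (n/(n+12))^n -> e^(-12) != 0, so the nth-term test shows divergence; but the root test itself gives no conclusion.)

inconclusive


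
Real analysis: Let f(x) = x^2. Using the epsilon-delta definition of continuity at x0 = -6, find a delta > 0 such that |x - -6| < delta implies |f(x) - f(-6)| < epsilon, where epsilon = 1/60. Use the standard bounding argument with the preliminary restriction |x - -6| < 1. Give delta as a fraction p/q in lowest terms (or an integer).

Factor: |x^2 - (-6)^2| = |x - -6| * |x + -6|.
Impose |x - -6| < 1 first. Then |x + -6| = |(x - -6) + 2*(-6)| <= |x - -6| + 2*|-6| < 1 + 12 = 13.
So |x^2 - (-6)^2| < delta * 13.
We need delta * 13 <= 1/60, i.e. delta <= 1/60/13 = 1/780.
Since 1/780 < 1, this is tighter than 1; take delta = 1/780.
So delta = 1/780 works.

1/780


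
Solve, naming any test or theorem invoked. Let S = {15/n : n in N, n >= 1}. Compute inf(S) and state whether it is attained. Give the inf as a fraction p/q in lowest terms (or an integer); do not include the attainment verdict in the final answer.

Analysis:
- Values: 15, 15/2, 5, 15/4, ... strictly decreasing.
- The maximum is 15 (n=1); sup = 15 (attained).
- The set is bounded below by 0; 15/n -> 0 so 0 is the greatest lower bound.
- 0 is not in the set, so inf = 0 is not attained.
Conclusion: inf(S) = 0, not attained in S.

0


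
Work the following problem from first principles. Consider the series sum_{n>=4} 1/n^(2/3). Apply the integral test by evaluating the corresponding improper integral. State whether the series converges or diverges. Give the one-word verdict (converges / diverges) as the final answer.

Let f(x) = x^(-2/3). Then f is positive, continuous, and decreasing on [4, infinity), so the integral test applies.
Compute the improper integral int_{4}^infinity f(x) dx:
  antiderivative F(x) = 3*x^(1/3).
  As x -> infinity, F(x) -> infinity (since p = 2/3 < 1).
  So the integral diverges. By the integral test, the series diverges.

diverges


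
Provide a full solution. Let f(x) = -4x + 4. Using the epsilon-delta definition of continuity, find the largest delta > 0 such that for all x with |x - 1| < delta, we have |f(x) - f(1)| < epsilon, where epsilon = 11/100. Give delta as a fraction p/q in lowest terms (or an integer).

We compute f(1) = -4*(1) + 4 = 0.
|f(x) - f(1)| = |-4x + 4 - (0)| = |-4(x - 1)| = 4|x - 1|.
We need 4|x - 1| < 11/100, i.e. |x - 1| < 11/100 / 4 = 11/400.
So any delta <= 11/400 works. Conversely, if delta > 11/400, then x = 1 + 11/400 satisfies |x - 1| = 11/400 < delta but |f(x) - f(1)| = 4 * 11/400 = 11/100, which is not < 11/100; so no larger delta works.
Hence the largest such delta is 11/400.

11/400


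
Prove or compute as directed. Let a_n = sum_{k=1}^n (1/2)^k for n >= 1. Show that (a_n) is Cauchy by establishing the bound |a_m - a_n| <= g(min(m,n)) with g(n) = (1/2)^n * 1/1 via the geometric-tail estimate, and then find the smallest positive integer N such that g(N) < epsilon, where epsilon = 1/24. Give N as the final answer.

For m > n >= 1: |a_m - a_n| = sum_{k=n+1}^m (1/2)^k < sum_{k=n+1}^infinity (1/2)^k = (1/2)^(n+1) / (1 - 1/2) = (1/2)^n * (1/2) * (2/1) = (1/2)^n * 1/1.
So g(n) = (1/2)^n / 1. Since g(n) -> 0, (a_n) is Cauchy.
Now solve g(N) < 1/24: (1/2)^N / 1 < 1/24 <=> 2^N > 1 / (1 * 1/24) = 24.
Check powers of 2: 2^4 = 16 <= 24, 2^5 = 32 > 24.
So the smallest such N is 5. Check: g(5) = 1/(1 * 32) = 1/32 < 1/24.

5


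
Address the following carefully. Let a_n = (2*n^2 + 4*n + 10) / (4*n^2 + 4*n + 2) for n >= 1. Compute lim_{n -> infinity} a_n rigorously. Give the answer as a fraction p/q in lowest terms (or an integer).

Divide numerator and denominator by n^2, the highest power:
numerator / n^2 = 2 + 4/n + 10/n^2
denominator / n^2 = 4 + 4/n + 2/n^2
As n -> infinity, all terms of the form c/n^k (k >= 1) tend to 0.
So numerator / n^2 -> 2 and denominator / n^2 -> 4.
Therefore lim a_n = 1/2.

1/2


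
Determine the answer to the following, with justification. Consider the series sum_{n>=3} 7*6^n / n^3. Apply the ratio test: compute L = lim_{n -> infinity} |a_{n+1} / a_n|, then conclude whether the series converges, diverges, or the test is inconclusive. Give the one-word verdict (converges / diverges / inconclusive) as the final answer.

Let a_n denote the general term. Form the ratio a_{n+1}/a_n and simplify:
a_{n+1}/a_n = 6*n^3/(n + 1)^3
Take the limit as n -> infinity: L = 6.
Since L = 6 > 1 (or L = infinity), the ratio test implies the series diverges.

diverges


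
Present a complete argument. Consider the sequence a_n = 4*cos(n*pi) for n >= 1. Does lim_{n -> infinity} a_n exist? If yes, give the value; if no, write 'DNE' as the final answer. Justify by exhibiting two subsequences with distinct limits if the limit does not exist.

Examine the behaviour of a_n along subsequences.
cos(n*pi) = (-1)^n, so a_n = 4*(-1)^n. a_{2k} = 4 -> 4. a_{2k+1} = -4 -> -4.
Since these two subsequential limits are 4 and -4, distinct, the full sequence cannot converge (a convergent sequence has all subsequences tending to the same limit). So lim a_n does not exist.

DNE


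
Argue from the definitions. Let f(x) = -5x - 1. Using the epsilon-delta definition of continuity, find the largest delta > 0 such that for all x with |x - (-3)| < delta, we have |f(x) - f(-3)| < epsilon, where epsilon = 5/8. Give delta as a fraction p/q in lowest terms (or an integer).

We compute f(-3) = -5*(-3) - 1 = 14.
|f(x) - f(-3)| = |-5x - 1 - (14)| = |-5(x - (-3))| = 5|x - (-3)|.
We need 5|x - (-3)| < 5/8, i.e. |x - (-3)| < 5/8 / 5 = 1/8.
So any delta <= 1/8 works. Conversely, if delta > 1/8, then x = -3 + 1/8 satisfies |x - (-3)| = 1/8 < delta but |f(x) - f(-3)| = 5 * 1/8 = 5/8, which is not < 5/8; so no larger delta works.
Hence the largest such delta is 1/8.

1/8


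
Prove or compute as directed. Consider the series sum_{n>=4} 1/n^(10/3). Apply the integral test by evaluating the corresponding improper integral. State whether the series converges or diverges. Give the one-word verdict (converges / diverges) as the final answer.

Let f(x) = x^(-10/3). Then f is positive, continuous, and decreasing on [4, infinity), so the integral test applies.
Compute the improper integral int_{4}^infinity f(x) dx:
  antiderivative F(x) = -3/(7*x^(7/3)).
  As x -> infinity, F(x) -> 0 (since p = 10/3 > 1).
  So int = F(infinity) - F(4) = 0 - (-3*2^(1/3)/224) = 3*2^(1/3)/224.
  Finite, so by the integral test, the series converges.

converges


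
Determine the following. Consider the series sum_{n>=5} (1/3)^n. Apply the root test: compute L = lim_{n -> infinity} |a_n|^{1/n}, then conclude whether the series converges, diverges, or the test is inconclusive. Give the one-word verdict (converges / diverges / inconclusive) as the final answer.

Let a_n denote the general term. Form |a_n|^(1/n) and simplify:
|a_n|^(1/n) = 1/3
Take the limit as n -> infinity: L = 1/3.
Since L = 1/3 < 1, the root test implies convergence.

converges


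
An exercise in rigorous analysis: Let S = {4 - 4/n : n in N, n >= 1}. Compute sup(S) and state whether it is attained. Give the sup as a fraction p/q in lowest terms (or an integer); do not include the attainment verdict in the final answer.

Analysis:
- Values: 0, 2, 8/3, 3, ... strictly increasing.
- Minimum is 0 (n=1); inf = 0 (attained).
- 4 - 4/n -> 4 from below; sup = 4, not attained.
Conclusion: sup(S) = 4, not attained in S.

4


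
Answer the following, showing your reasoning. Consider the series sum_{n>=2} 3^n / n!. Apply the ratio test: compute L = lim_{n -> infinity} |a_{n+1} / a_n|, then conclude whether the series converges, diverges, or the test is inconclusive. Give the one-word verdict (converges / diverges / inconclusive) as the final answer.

Let a_n denote the general term. Form the ratio a_{n+1}/a_n and simplify:
a_{n+1}/a_n = 3/(n + 1)
Take the limit as n -> infinity: L = 0.
Since L = 0 < 1, the ratio test implies the series converges.

converges


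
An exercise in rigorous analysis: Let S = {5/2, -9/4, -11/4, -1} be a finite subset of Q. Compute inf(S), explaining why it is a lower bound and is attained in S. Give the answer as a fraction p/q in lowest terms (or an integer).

S is finite, so inf(S) = min(S).
Sorted increasing:
-11/4, -9/4, -1, 5/2
The extremum is -11/4.
For every x in S, x >= -11/4. And -11/4 is in S, so it is attained.
Therefore inf(S) = -11/4.

-11/4


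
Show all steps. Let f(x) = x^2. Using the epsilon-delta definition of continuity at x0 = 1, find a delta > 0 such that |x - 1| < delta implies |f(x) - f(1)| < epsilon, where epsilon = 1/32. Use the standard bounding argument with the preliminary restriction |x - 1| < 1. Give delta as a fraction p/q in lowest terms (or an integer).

Factor: |x^2 - (1)^2| = |x - 1| * |x + 1|.
Impose |x - 1| < 1 first. Then |x + 1| = |(x - 1) + 2*(1)| <= |x - 1| + 2*|1| < 1 + 2 = 3.
So |x^2 - (1)^2| < delta * 3.
We need delta * 3 <= 1/32, i.e. delta <= 1/32/3 = 1/96.
Since 1/96 < 1, this is tighter than 1; take delta = 1/96.
So delta = 1/96 works.

1/96


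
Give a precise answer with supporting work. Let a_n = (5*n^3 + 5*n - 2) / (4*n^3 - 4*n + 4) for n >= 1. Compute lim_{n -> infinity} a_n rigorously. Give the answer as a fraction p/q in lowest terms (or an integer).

Divide numerator and denominator by n^3, the highest power:
numerator / n^3 = 5 + 5/n^2 - 2/n^3
denominator / n^3 = 4 - 4/n^2 + 4/n^3
As n -> infinity, all terms of the form c/n^k (k >= 1) tend to 0.
So numerator / n^3 -> 5 and denominator / n^3 -> 4.
Therefore lim a_n = 5/4.

5/4
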